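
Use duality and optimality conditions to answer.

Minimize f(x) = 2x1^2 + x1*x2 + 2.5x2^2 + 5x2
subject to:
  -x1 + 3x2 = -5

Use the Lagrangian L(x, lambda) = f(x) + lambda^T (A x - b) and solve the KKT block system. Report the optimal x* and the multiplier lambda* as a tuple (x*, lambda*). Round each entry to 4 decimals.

Form the Lagrangian:
  L(x, lambda) = (1/2) x^T Q x + c^T x + lambda^T (A x - b)
Stationarity (grad_x L = 0): Q x + c + A^T lambda = 0.
Primal feasibility: A x = b.

This gives the KKT block system:
  [ Q   A^T ] [ x     ]   [-c ]
  [ A    0  ] [ lambda ] = [ b ]

Solving the linear system:
  x*      = (0.5319, -1.4894)
  lambda* = (0.6383)
  f(x*)   = -2.1277

x* = (0.5319, -1.4894), lambda* = (0.6383)


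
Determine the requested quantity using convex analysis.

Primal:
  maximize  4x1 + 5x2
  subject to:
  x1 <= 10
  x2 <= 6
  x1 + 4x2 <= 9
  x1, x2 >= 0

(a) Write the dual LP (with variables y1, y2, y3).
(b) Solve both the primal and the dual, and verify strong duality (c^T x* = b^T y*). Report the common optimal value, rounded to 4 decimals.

The standard primal-dual pair for 'max c^T x s.t. A x <= b, x >= 0' is:
  Dual:  min b^T y  s.t.  A^T y >= c,  y >= 0.

So the dual LP is:
  minimize  10y1 + 6y2 + 9y3
  subject to:
    y1 + y3 >= 4
    y2 + 4y3 >= 5
    y1, y2, y3 >= 0

Solving the primal: x* = (9, 0).
  primal value c^T x* = 36.
Solving the dual: y* = (0, 0, 4).
  dual value b^T y* = 36.
Strong duality: c^T x* = b^T y*. Confirmed.

36


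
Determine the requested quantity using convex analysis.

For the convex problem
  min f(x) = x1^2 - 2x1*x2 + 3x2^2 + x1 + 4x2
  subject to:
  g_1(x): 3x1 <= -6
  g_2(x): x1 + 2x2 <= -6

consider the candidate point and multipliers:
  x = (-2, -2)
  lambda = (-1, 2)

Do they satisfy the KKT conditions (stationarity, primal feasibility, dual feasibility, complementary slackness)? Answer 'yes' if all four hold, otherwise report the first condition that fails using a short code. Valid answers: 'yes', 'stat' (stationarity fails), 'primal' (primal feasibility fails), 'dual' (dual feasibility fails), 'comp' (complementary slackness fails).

Gradient of f: grad f(x) = Q x + c = (1, -4)
Constraint values g_i(x) = a_i^T x - b_i:
  g_1((-2, -2)) = 0
  g_2((-2, -2)) = 0
Stationarity residual: grad f(x) + sum_i lambda_i a_i = (0, 0)
  -> stationarity OK
Primal feasibility (all g_i <= 0): OK
Dual feasibility (all lambda_i >= 0): FAILS
Complementary slackness (lambda_i * g_i(x) = 0 for all i): OK

Verdict: the first failing condition is dual_feasibility -> dual.

dual


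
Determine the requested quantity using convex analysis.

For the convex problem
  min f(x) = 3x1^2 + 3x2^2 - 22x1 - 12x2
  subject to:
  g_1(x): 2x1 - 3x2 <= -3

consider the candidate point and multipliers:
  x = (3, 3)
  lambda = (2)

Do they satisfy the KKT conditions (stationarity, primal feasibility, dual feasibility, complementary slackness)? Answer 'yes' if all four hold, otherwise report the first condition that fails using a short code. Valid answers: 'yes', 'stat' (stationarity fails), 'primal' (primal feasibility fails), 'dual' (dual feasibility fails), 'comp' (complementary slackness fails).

Gradient of f: grad f(x) = Q x + c = (-4, 6)
Constraint values g_i(x) = a_i^T x - b_i:
  g_1((3, 3)) = 0
Stationarity residual: grad f(x) + sum_i lambda_i a_i = (0, 0)
  -> stationarity OK
Primal feasibility (all g_i <= 0): OK
Dual feasibility (all lambda_i >= 0): OK
Complementary slackness (lambda_i * g_i(x) = 0 for all i): OK

Verdict: yes, KKT holds.

yes


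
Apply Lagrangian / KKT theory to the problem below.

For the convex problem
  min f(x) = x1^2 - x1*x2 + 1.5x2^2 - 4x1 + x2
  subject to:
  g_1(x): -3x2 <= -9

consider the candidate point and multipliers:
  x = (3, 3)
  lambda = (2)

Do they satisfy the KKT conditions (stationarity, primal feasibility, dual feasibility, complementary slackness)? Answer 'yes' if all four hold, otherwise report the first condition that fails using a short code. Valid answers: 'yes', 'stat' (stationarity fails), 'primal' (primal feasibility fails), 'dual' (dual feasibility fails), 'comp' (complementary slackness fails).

Gradient of f: grad f(x) = Q x + c = (-1, 7)
Constraint values g_i(x) = a_i^T x - b_i:
  g_1((3, 3)) = 0
Stationarity residual: grad f(x) + sum_i lambda_i a_i = (-1, 1)
  -> stationarity FAILS
Primal feasibility (all g_i <= 0): OK
Dual feasibility (all lambda_i >= 0): OK
Complementary slackness (lambda_i * g_i(x) = 0 for all i): OK

Verdict: the first failing condition is stationarity -> stat.

stat


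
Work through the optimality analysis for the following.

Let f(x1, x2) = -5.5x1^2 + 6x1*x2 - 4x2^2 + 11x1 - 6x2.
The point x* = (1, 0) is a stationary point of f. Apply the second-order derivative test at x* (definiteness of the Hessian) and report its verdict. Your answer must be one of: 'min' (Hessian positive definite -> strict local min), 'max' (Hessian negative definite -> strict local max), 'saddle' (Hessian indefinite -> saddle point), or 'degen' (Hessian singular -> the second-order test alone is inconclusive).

Compute the Hessian H = grad^2 f:
  H = [[-11, 6], [6, -8]]
Verify stationarity: grad f(x*) = H x* + g = (0, 0).
Eigenvalues of H: -15.6847, -3.3153.
Both eigenvalues < 0, so H is negative definite -> x* is a strict local max.

max


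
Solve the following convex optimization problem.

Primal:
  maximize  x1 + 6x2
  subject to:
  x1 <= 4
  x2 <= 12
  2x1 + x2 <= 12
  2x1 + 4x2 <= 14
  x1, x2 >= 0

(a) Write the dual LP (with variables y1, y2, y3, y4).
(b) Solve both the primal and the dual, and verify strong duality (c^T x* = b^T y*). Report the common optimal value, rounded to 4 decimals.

The standard primal-dual pair for 'max c^T x s.t. A x <= b, x >= 0' is:
  Dual:  min b^T y  s.t.  A^T y >= c,  y >= 0.

So the dual LP is:
  minimize  4y1 + 12y2 + 12y3 + 14y4
  subject to:
    y1 + 2y3 + 2y4 >= 1
    y2 + y3 + 4y4 >= 6
    y1, y2, y3, y4 >= 0

Solving the primal: x* = (0, 3.5).
  primal value c^T x* = 21.
Solving the dual: y* = (0, 0, 0, 1.5).
  dual value b^T y* = 21.
Strong duality: c^T x* = b^T y*. Confirmed.

21


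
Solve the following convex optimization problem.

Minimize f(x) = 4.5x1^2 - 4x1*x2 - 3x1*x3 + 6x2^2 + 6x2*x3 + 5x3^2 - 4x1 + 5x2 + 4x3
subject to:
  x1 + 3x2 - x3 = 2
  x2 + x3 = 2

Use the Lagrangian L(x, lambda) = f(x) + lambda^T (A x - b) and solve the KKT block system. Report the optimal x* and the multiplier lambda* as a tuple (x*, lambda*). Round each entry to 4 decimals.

Form the Lagrangian:
  L(x, lambda) = (1/2) x^T Q x + c^T x + lambda^T (A x - b)
Stationarity (grad_x L = 0): Q x + c + A^T lambda = 0.
Primal feasibility: A x = b.

This gives the KKT block system:
  [ Q   A^T ] [ x     ]   [-c ]
  [ A    0  ] [ lambda ] = [ b ]

Solving the linear system:
  x*      = (1.1605, 0.7099, 1.2901)
  lambda* = (0.2654, -17.4136)
  f(x*)   = 19.1821

x* = (1.1605, 0.7099, 1.2901), lambda* = (0.2654, -17.4136)


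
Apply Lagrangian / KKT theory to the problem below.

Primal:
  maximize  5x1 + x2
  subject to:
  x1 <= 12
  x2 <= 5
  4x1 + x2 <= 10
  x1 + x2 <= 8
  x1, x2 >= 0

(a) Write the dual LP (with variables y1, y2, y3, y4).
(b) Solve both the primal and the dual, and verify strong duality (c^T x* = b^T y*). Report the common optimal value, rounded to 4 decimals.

The standard primal-dual pair for 'max c^T x s.t. A x <= b, x >= 0' is:
  Dual:  min b^T y  s.t.  A^T y >= c,  y >= 0.

So the dual LP is:
  minimize  12y1 + 5y2 + 10y3 + 8y4
  subject to:
    y1 + 4y3 + y4 >= 5
    y2 + y3 + y4 >= 1
    y1, y2, y3, y4 >= 0

Solving the primal: x* = (2.5, 0).
  primal value c^T x* = 12.5.
Solving the dual: y* = (0, 0, 1.25, 0).
  dual value b^T y* = 12.5.
Strong duality: c^T x* = b^T y*. Confirmed.

12.5


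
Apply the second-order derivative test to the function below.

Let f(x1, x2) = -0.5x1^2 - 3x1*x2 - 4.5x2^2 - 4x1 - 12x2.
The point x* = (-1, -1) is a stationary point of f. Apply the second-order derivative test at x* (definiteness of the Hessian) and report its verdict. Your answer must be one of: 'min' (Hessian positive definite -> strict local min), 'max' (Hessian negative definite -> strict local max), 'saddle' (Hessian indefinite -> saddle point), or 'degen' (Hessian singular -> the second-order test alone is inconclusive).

Compute the Hessian H = grad^2 f:
  H = [[-1, -3], [-3, -9]]
Verify stationarity: grad f(x*) = H x* + g = (0, 0).
Eigenvalues of H: -10, 0.
H has a zero eigenvalue (singular; negative semidefinite but not definite), so H is neither positive definite, negative definite, nor indefinite. The second-order test alone is inconclusive -> degen.
(Indeed, f is constant along the null direction of H through x*, so x* is not a strict local extremum.)

degen


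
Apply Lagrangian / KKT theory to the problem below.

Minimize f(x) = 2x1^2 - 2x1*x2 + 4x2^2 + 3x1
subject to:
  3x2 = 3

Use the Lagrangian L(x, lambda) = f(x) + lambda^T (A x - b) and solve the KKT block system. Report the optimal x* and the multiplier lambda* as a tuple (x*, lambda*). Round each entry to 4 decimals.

Form the Lagrangian:
  L(x, lambda) = (1/2) x^T Q x + c^T x + lambda^T (A x - b)
Stationarity (grad_x L = 0): Q x + c + A^T lambda = 0.
Primal feasibility: A x = b.

This gives the KKT block system:
  [ Q   A^T ] [ x     ]   [-c ]
  [ A    0  ] [ lambda ] = [ b ]

Solving the linear system:
  x*      = (-0.25, 1)
  lambda* = (-2.8333)
  f(x*)   = 3.875

x* = (-0.25, 1), lambda* = (-2.8333)


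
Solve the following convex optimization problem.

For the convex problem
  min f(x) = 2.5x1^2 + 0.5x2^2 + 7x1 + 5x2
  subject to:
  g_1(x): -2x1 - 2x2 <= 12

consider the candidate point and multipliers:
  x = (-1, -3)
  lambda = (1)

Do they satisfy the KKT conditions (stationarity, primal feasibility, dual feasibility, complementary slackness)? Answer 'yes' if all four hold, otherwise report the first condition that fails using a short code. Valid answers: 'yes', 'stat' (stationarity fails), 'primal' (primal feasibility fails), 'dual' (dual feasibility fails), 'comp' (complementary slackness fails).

Gradient of f: grad f(x) = Q x + c = (2, 2)
Constraint values g_i(x) = a_i^T x - b_i:
  g_1((-1, -3)) = -4
Stationarity residual: grad f(x) + sum_i lambda_i a_i = (0, 0)
  -> stationarity OK
Primal feasibility (all g_i <= 0): OK
Dual feasibility (all lambda_i >= 0): OK
Complementary slackness (lambda_i * g_i(x) = 0 for all i): FAILS

Verdict: the first failing condition is complementary_slackness -> comp.

comp


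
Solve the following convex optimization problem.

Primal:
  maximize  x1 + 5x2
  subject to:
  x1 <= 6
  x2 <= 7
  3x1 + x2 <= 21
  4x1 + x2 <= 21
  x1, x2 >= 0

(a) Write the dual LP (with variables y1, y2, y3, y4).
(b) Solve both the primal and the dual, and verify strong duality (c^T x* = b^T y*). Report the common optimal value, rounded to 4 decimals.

The standard primal-dual pair for 'max c^T x s.t. A x <= b, x >= 0' is:
  Dual:  min b^T y  s.t.  A^T y >= c,  y >= 0.

So the dual LP is:
  minimize  6y1 + 7y2 + 21y3 + 21y4
  subject to:
    y1 + 3y3 + 4y4 >= 1
    y2 + y3 + y4 >= 5
    y1, y2, y3, y4 >= 0

Solving the primal: x* = (3.5, 7).
  primal value c^T x* = 38.5.
Solving the dual: y* = (0, 4.75, 0, 0.25).
  dual value b^T y* = 38.5.
Strong duality: c^T x* = b^T y*. Confirmed.

38.5


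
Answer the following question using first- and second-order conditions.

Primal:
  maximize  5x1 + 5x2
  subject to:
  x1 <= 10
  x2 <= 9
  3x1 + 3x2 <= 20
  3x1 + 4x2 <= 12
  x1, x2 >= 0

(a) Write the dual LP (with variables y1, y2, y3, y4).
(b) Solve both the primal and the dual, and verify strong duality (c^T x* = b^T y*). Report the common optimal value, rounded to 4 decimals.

The standard primal-dual pair for 'max c^T x s.t. A x <= b, x >= 0' is:
  Dual:  min b^T y  s.t.  A^T y >= c,  y >= 0.

So the dual LP is:
  minimize  10y1 + 9y2 + 20y3 + 12y4
  subject to:
    y1 + 3y3 + 3y4 >= 5
    y2 + 3y3 + 4y4 >= 5
    y1, y2, y3, y4 >= 0

Solving the primal: x* = (4, 0).
  primal value c^T x* = 20.
Solving the dual: y* = (0, 0, 0, 1.6667).
  dual value b^T y* = 20.
Strong duality: c^T x* = b^T y*. Confirmed.

20


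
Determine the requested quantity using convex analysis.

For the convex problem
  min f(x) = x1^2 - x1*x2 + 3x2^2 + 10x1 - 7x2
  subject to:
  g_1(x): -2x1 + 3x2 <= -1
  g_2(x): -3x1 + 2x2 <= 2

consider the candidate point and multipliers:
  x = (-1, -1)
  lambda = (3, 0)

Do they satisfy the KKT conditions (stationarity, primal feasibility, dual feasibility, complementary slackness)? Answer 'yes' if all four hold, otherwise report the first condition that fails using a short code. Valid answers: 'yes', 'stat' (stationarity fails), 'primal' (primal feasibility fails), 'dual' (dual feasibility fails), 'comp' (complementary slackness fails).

Gradient of f: grad f(x) = Q x + c = (9, -12)
Constraint values g_i(x) = a_i^T x - b_i:
  g_1((-1, -1)) = 0
  g_2((-1, -1)) = -1
Stationarity residual: grad f(x) + sum_i lambda_i a_i = (3, -3)
  -> stationarity FAILS
Primal feasibility (all g_i <= 0): OK
Dual feasibility (all lambda_i >= 0): OK
Complementary slackness (lambda_i * g_i(x) = 0 for all i): OK

Verdict: the first failing condition is stationarity -> stat.

stat


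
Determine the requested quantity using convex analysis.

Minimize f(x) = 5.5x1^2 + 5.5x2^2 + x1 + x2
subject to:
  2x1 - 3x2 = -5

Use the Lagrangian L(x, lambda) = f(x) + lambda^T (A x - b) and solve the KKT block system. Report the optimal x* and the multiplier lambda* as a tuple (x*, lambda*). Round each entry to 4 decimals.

Form the Lagrangian:
  L(x, lambda) = (1/2) x^T Q x + c^T x + lambda^T (A x - b)
Stationarity (grad_x L = 0): Q x + c + A^T lambda = 0.
Primal feasibility: A x = b.

This gives the KKT block system:
  [ Q   A^T ] [ x     ]   [-c ]
  [ A    0  ] [ lambda ] = [ b ]

Solving the linear system:
  x*      = (-0.8741, 1.0839)
  lambda* = (4.3077)
  f(x*)   = 10.8741

x* = (-0.8741, 1.0839), lambda* = (4.3077)


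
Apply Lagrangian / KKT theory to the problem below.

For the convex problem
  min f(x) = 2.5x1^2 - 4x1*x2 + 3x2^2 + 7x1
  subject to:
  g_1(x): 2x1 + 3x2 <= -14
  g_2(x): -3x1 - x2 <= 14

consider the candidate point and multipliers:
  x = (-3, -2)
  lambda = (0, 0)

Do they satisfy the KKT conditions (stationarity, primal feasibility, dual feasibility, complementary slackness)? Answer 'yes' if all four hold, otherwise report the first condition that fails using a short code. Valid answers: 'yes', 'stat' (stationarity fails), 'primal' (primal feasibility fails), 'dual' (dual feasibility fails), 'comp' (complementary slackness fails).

Gradient of f: grad f(x) = Q x + c = (0, 0)
Constraint values g_i(x) = a_i^T x - b_i:
  g_1((-3, -2)) = 2
  g_2((-3, -2)) = -3
Stationarity residual: grad f(x) + sum_i lambda_i a_i = (0, 0)
  -> stationarity OK
Primal feasibility (all g_i <= 0): FAILS
Dual feasibility (all lambda_i >= 0): OK
Complementary slackness (lambda_i * g_i(x) = 0 for all i): OK

Verdict: the first failing condition is primal_feasibility -> primal.

primal


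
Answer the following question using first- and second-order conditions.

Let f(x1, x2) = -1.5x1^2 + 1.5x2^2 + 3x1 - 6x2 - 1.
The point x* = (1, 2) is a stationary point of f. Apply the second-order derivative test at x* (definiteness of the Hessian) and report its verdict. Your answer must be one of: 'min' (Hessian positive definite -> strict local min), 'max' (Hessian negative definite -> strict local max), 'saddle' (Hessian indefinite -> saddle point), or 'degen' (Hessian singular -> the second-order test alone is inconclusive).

Compute the Hessian H = grad^2 f:
  H = [[-3, 0], [0, 3]]
Verify stationarity: grad f(x*) = H x* + g = (0, 0).
Eigenvalues of H: -3, 3.
Eigenvalues have mixed signs, so H is indefinite -> x* is a saddle point.

saddle


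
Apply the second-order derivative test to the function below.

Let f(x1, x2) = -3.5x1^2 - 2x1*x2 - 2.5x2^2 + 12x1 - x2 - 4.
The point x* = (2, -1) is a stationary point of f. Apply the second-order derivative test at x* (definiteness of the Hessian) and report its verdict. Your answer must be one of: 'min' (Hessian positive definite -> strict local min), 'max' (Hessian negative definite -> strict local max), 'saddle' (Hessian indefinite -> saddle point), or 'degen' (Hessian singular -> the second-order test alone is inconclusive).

Compute the Hessian H = grad^2 f:
  H = [[-7, -2], [-2, -5]]
Verify stationarity: grad f(x*) = H x* + g = (0, 0).
Eigenvalues of H: -8.2361, -3.7639.
Both eigenvalues < 0, so H is negative definite -> x* is a strict local max.

max


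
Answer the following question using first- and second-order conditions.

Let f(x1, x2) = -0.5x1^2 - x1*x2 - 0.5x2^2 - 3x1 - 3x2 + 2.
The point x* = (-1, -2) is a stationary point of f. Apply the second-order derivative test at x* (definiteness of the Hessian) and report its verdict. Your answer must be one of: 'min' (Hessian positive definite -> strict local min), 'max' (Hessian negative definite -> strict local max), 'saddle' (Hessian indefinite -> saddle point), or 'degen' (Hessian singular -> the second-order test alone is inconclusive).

Compute the Hessian H = grad^2 f:
  H = [[-1, -1], [-1, -1]]
Verify stationarity: grad f(x*) = H x* + g = (0, 0).
Eigenvalues of H: -2, 0.
H has a zero eigenvalue (singular; negative semidefinite but not definite), so H is neither positive definite, negative definite, nor indefinite. The second-order test alone is inconclusive -> degen.
(Indeed, f is constant along the null direction of H through x*, so x* is not a strict local extremum.)

degen


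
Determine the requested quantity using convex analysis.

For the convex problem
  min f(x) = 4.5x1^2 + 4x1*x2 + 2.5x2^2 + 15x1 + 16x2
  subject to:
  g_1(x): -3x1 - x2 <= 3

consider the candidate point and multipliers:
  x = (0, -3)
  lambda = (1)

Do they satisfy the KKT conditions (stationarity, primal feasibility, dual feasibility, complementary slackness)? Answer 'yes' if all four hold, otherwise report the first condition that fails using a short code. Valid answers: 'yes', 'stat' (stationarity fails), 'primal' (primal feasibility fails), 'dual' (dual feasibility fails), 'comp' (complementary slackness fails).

Gradient of f: grad f(x) = Q x + c = (3, 1)
Constraint values g_i(x) = a_i^T x - b_i:
  g_1((0, -3)) = 0
Stationarity residual: grad f(x) + sum_i lambda_i a_i = (0, 0)
  -> stationarity OK
Primal feasibility (all g_i <= 0): OK
Dual feasibility (all lambda_i >= 0): OK
Complementary slackness (lambda_i * g_i(x) = 0 for all i): OK

Verdict: yes, KKT holds.

yes


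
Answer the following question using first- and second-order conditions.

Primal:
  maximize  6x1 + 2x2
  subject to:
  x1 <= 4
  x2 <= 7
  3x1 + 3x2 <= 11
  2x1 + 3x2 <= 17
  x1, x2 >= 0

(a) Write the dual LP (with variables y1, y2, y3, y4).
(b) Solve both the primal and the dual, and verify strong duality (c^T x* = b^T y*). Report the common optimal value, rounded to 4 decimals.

The standard primal-dual pair for 'max c^T x s.t. A x <= b, x >= 0' is:
  Dual:  min b^T y  s.t.  A^T y >= c,  y >= 0.

So the dual LP is:
  minimize  4y1 + 7y2 + 11y3 + 17y4
  subject to:
    y1 + 3y3 + 2y4 >= 6
    y2 + 3y3 + 3y4 >= 2
    y1, y2, y3, y4 >= 0

Solving the primal: x* = (3.6667, 0).
  primal value c^T x* = 22.
Solving the dual: y* = (0, 0, 2, 0).
  dual value b^T y* = 22.
Strong duality: c^T x* = b^T y*. Confirmed.

22


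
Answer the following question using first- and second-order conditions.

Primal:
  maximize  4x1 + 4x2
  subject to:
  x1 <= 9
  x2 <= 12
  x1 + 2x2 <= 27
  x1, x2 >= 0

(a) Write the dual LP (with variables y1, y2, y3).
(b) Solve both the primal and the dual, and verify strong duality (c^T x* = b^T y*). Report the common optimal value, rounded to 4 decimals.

The standard primal-dual pair for 'max c^T x s.t. A x <= b, x >= 0' is:
  Dual:  min b^T y  s.t.  A^T y >= c,  y >= 0.

So the dual LP is:
  minimize  9y1 + 12y2 + 27y3
  subject to:
    y1 + y3 >= 4
    y2 + 2y3 >= 4
    y1, y2, y3 >= 0

Solving the primal: x* = (9, 9).
  primal value c^T x* = 72.
Solving the dual: y* = (2, 0, 2).
  dual value b^T y* = 72.
Strong duality: c^T x* = b^T y*. Confirmed.

72


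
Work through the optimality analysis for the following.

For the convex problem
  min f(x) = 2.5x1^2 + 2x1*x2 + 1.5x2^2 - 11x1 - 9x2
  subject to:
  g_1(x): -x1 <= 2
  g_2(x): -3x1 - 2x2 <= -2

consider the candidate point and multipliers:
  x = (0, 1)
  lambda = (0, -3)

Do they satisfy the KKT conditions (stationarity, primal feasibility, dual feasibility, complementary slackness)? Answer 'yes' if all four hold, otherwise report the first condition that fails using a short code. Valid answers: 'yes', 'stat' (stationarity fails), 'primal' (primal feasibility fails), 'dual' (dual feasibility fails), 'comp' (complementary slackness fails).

Gradient of f: grad f(x) = Q x + c = (-9, -6)
Constraint values g_i(x) = a_i^T x - b_i:
  g_1((0, 1)) = -2
  g_2((0, 1)) = 0
Stationarity residual: grad f(x) + sum_i lambda_i a_i = (0, 0)
  -> stationarity OK
Primal feasibility (all g_i <= 0): OK
Dual feasibility (all lambda_i >= 0): FAILS
Complementary slackness (lambda_i * g_i(x) = 0 for all i): OK

Verdict: the first failing condition is dual_feasibility -> dual.

dual


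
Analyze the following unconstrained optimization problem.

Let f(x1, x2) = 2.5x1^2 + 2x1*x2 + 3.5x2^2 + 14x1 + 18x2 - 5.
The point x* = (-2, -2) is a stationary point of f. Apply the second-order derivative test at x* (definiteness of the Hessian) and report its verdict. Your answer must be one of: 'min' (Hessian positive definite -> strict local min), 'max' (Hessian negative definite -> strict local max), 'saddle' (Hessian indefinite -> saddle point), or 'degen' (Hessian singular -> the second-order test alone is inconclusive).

Compute the Hessian H = grad^2 f:
  H = [[5, 2], [2, 7]]
Verify stationarity: grad f(x*) = H x* + g = (0, 0).
Eigenvalues of H: 3.7639, 8.2361.
Both eigenvalues > 0, so H is positive definite -> x* is a strict local min.

min


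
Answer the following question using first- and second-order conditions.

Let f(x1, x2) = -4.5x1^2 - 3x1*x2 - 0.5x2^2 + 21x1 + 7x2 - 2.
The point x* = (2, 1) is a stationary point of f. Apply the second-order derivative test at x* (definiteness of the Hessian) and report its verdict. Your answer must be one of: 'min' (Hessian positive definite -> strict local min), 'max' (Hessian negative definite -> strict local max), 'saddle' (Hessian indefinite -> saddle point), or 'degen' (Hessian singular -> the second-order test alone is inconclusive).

Compute the Hessian H = grad^2 f:
  H = [[-9, -3], [-3, -1]]
Verify stationarity: grad f(x*) = H x* + g = (0, 0).
Eigenvalues of H: -10, 0.
H has a zero eigenvalue (singular; negative semidefinite but not definite), so H is neither positive definite, negative definite, nor indefinite. The second-order test alone is inconclusive -> degen.
(Indeed, f is constant along the null direction of H through x*, so x* is not a strict local extremum.)

degen


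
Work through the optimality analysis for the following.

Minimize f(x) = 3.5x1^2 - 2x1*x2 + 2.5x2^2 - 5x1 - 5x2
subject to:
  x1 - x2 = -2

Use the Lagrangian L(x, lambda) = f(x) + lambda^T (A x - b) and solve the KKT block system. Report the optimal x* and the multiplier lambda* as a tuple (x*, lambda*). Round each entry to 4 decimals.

Form the Lagrangian:
  L(x, lambda) = (1/2) x^T Q x + c^T x + lambda^T (A x - b)
Stationarity (grad_x L = 0): Q x + c + A^T lambda = 0.
Primal feasibility: A x = b.

This gives the KKT block system:
  [ Q   A^T ] [ x     ]   [-c ]
  [ A    0  ] [ lambda ] = [ b ]

Solving the linear system:
  x*      = (0.5, 2.5)
  lambda* = (6.5)
  f(x*)   = -1

x* = (0.5, 2.5), lambda* = (6.5)


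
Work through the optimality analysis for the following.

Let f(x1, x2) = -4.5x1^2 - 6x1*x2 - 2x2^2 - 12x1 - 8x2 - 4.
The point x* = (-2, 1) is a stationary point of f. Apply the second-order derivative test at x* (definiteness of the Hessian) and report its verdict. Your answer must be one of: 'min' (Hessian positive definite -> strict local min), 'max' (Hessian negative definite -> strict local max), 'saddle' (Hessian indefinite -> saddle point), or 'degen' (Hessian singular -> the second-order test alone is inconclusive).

Compute the Hessian H = grad^2 f:
  H = [[-9, -6], [-6, -4]]
Verify stationarity: grad f(x*) = H x* + g = (0, 0).
Eigenvalues of H: -13, 0.
H has a zero eigenvalue (singular; negative semidefinite but not definite), so H is neither positive definite, negative definite, nor indefinite. The second-order test alone is inconclusive -> degen.
(Indeed, f is constant along the null direction of H through x*, so x* is not a strict local extremum.)

degen


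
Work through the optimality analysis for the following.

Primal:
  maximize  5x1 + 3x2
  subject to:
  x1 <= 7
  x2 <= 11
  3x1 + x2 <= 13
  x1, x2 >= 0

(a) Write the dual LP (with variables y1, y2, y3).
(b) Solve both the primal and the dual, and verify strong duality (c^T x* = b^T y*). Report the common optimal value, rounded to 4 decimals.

The standard primal-dual pair for 'max c^T x s.t. A x <= b, x >= 0' is:
  Dual:  min b^T y  s.t.  A^T y >= c,  y >= 0.

So the dual LP is:
  minimize  7y1 + 11y2 + 13y3
  subject to:
    y1 + 3y3 >= 5
    y2 + y3 >= 3
    y1, y2, y3 >= 0

Solving the primal: x* = (0.6667, 11).
  primal value c^T x* = 36.3333.
Solving the dual: y* = (0, 1.3333, 1.6667).
  dual value b^T y* = 36.3333.
Strong duality: c^T x* = b^T y*. Confirmed.

36.3333


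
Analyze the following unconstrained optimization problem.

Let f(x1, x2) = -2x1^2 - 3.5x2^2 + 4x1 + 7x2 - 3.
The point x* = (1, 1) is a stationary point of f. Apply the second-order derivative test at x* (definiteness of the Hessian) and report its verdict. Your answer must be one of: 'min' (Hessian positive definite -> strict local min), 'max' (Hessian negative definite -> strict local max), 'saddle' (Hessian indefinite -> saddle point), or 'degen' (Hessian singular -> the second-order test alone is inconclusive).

Compute the Hessian H = grad^2 f:
  H = [[-4, 0], [0, -7]]
Verify stationarity: grad f(x*) = H x* + g = (0, 0).
Eigenvalues of H: -7, -4.
Both eigenvalues < 0, so H is negative definite -> x* is a strict local max.

max


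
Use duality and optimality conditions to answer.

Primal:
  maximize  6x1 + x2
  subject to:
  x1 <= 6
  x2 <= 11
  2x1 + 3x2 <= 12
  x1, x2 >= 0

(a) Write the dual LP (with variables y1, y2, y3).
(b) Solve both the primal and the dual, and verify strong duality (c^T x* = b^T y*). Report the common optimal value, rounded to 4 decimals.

The standard primal-dual pair for 'max c^T x s.t. A x <= b, x >= 0' is:
  Dual:  min b^T y  s.t.  A^T y >= c,  y >= 0.

So the dual LP is:
  minimize  6y1 + 11y2 + 12y3
  subject to:
    y1 + 2y3 >= 6
    y2 + 3y3 >= 1
    y1, y2, y3 >= 0

Solving the primal: x* = (6, 0).
  primal value c^T x* = 36.
Solving the dual: y* = (5.3333, 0, 0.3333).
  dual value b^T y* = 36.
Strong duality: c^T x* = b^T y*. Confirmed.

36


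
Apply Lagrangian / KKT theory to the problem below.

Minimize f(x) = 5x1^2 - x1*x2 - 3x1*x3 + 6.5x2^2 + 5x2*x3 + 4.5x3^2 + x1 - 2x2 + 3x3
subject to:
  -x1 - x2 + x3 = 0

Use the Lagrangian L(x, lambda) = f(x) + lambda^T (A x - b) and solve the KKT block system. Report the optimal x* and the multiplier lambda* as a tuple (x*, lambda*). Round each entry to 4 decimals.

Form the Lagrangian:
  L(x, lambda) = (1/2) x^T Q x + c^T x + lambda^T (A x - b)
Stationarity (grad_x L = 0): Q x + c + A^T lambda = 0.
Primal feasibility: A x = b.

This gives the KKT block system:
  [ Q   A^T ] [ x     ]   [-c ]
  [ A    0  ] [ lambda ] = [ b ]

Solving the linear system:
  x*      = (-0.3734, 0.0854, -0.288)
  lambda* = (-1.9557)
  f(x*)   = -0.7041

x* = (-0.3734, 0.0854, -0.288), lambda* = (-1.9557)


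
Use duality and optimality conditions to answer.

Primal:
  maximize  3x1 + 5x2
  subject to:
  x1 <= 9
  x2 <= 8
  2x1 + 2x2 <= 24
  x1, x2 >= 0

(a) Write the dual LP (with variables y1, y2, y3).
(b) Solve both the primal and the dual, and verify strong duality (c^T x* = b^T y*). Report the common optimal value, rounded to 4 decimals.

The standard primal-dual pair for 'max c^T x s.t. A x <= b, x >= 0' is:
  Dual:  min b^T y  s.t.  A^T y >= c,  y >= 0.

So the dual LP is:
  minimize  9y1 + 8y2 + 24y3
  subject to:
    y1 + 2y3 >= 3
    y2 + 2y3 >= 5
    y1, y2, y3 >= 0

Solving the primal: x* = (4, 8).
  primal value c^T x* = 52.
Solving the dual: y* = (0, 2, 1.5).
  dual value b^T y* = 52.
Strong duality: c^T x* = b^T y*. Confirmed.

52


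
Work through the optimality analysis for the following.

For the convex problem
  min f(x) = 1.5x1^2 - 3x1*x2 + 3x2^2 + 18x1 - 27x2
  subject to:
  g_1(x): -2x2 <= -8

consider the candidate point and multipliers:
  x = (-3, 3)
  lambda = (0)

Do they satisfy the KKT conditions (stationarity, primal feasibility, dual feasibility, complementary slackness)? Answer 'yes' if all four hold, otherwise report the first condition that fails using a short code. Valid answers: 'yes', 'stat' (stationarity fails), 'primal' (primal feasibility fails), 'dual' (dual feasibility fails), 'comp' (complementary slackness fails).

Gradient of f: grad f(x) = Q x + c = (0, 0)
Constraint values g_i(x) = a_i^T x - b_i:
  g_1((-3, 3)) = 2
Stationarity residual: grad f(x) + sum_i lambda_i a_i = (0, 0)
  -> stationarity OK
Primal feasibility (all g_i <= 0): FAILS
Dual feasibility (all lambda_i >= 0): OK
Complementary slackness (lambda_i * g_i(x) = 0 for all i): OK

Verdict: the first failing condition is primal_feasibility -> primal.

primal


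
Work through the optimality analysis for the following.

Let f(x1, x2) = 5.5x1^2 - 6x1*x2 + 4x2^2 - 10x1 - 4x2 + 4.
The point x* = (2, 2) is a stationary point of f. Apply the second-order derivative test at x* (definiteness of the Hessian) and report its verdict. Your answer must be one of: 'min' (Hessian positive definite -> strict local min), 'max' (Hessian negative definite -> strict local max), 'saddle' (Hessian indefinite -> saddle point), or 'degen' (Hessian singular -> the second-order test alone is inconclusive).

Compute the Hessian H = grad^2 f:
  H = [[11, -6], [-6, 8]]
Verify stationarity: grad f(x*) = H x* + g = (0, 0).
Eigenvalues of H: 3.3153, 15.6847.
Both eigenvalues > 0, so H is positive definite -> x* is a strict local min.

min


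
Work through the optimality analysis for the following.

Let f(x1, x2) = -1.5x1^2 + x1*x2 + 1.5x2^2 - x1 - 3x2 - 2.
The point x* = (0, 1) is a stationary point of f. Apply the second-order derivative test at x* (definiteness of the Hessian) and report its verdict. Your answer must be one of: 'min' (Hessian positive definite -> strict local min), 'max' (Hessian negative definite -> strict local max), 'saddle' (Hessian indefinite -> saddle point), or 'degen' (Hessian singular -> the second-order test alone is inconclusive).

Compute the Hessian H = grad^2 f:
  H = [[-3, 1], [1, 3]]
Verify stationarity: grad f(x*) = H x* + g = (0, 0).
Eigenvalues of H: -3.1623, 3.1623.
Eigenvalues have mixed signs, so H is indefinite -> x* is a saddle point.

saddle


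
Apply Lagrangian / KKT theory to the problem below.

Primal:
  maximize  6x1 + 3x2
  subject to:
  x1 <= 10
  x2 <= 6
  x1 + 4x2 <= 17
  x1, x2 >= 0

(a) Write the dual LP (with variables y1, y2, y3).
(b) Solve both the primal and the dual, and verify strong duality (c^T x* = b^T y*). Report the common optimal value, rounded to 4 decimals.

The standard primal-dual pair for 'max c^T x s.t. A x <= b, x >= 0' is:
  Dual:  min b^T y  s.t.  A^T y >= c,  y >= 0.

So the dual LP is:
  minimize  10y1 + 6y2 + 17y3
  subject to:
    y1 + y3 >= 6
    y2 + 4y3 >= 3
    y1, y2, y3 >= 0

Solving the primal: x* = (10, 1.75).
  primal value c^T x* = 65.25.
Solving the dual: y* = (5.25, 0, 0.75).
  dual value b^T y* = 65.25.
Strong duality: c^T x* = b^T y*. Confirmed.

65.25


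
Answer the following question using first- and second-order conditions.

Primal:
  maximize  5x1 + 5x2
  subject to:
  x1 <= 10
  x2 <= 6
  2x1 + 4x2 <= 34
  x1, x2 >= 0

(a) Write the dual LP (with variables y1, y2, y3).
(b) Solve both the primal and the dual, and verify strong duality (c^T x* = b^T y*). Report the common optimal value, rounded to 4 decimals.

The standard primal-dual pair for 'max c^T x s.t. A x <= b, x >= 0' is:
  Dual:  min b^T y  s.t.  A^T y >= c,  y >= 0.

So the dual LP is:
  minimize  10y1 + 6y2 + 34y3
  subject to:
    y1 + 2y3 >= 5
    y2 + 4y3 >= 5
    y1, y2, y3 >= 0

Solving the primal: x* = (10, 3.5).
  primal value c^T x* = 67.5.
Solving the dual: y* = (2.5, 0, 1.25).
  dual value b^T y* = 67.5.
Strong duality: c^T x* = b^T y*. Confirmed.

67.5


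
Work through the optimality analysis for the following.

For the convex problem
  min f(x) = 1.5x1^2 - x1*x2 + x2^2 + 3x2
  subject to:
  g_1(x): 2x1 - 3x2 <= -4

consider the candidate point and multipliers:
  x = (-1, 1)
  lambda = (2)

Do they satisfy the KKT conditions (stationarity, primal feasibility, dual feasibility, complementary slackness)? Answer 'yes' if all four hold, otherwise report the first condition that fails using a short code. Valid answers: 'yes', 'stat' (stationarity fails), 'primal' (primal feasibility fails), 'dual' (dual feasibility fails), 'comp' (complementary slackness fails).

Gradient of f: grad f(x) = Q x + c = (-4, 6)
Constraint values g_i(x) = a_i^T x - b_i:
  g_1((-1, 1)) = -1
Stationarity residual: grad f(x) + sum_i lambda_i a_i = (0, 0)
  -> stationarity OK
Primal feasibility (all g_i <= 0): OK
Dual feasibility (all lambda_i >= 0): OK
Complementary slackness (lambda_i * g_i(x) = 0 for all i): FAILS

Verdict: the first failing condition is complementary_slackness -> comp.

comp


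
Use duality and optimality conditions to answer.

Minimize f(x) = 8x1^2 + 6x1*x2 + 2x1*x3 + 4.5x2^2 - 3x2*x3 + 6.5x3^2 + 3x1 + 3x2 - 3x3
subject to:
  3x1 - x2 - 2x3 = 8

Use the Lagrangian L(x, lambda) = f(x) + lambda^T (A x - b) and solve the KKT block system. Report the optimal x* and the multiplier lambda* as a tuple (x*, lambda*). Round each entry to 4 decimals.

Form the Lagrangian:
  L(x, lambda) = (1/2) x^T Q x + c^T x + lambda^T (A x - b)
Stationarity (grad_x L = 0): Q x + c + A^T lambda = 0.
Primal feasibility: A x = b.

This gives the KKT block system:
  [ Q   A^T ] [ x     ]   [-c ]
  [ A    0  ] [ lambda ] = [ b ]

Solving the linear system:
  x*      = (1.3524, -1.9666, -0.9881)
  lambda* = (-3.6207)
  f(x*)   = 15.0436

x* = (1.3524, -1.9666, -0.9881), lambda* = (-3.6207)


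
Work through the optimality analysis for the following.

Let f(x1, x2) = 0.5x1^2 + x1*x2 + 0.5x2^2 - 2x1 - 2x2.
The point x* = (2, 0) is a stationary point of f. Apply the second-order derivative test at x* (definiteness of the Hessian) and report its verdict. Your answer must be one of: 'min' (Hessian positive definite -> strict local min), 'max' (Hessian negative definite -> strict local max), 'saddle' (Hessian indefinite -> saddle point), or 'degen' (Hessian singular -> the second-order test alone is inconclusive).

Compute the Hessian H = grad^2 f:
  H = [[1, 1], [1, 1]]
Verify stationarity: grad f(x*) = H x* + g = (0, 0).
Eigenvalues of H: 0, 2.
H has a zero eigenvalue (singular; positive semidefinite but not definite), so H is neither positive definite, negative definite, nor indefinite. The second-order test alone is inconclusive -> degen.
(Indeed, f is constant along the null direction of H through x*, so x* is not a strict local extremum.)

degen


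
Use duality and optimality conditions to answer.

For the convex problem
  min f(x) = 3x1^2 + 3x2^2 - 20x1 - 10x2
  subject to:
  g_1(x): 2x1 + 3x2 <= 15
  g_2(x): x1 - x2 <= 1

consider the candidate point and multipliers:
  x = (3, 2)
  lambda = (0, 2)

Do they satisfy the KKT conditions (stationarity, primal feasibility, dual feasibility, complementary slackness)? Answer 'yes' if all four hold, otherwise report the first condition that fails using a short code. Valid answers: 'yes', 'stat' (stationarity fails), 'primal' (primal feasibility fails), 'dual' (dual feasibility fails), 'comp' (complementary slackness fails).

Gradient of f: grad f(x) = Q x + c = (-2, 2)
Constraint values g_i(x) = a_i^T x - b_i:
  g_1((3, 2)) = -3
  g_2((3, 2)) = 0
Stationarity residual: grad f(x) + sum_i lambda_i a_i = (0, 0)
  -> stationarity OK
Primal feasibility (all g_i <= 0): OK
Dual feasibility (all lambda_i >= 0): OK
Complementary slackness (lambda_i * g_i(x) = 0 for all i): OK

Verdict: yes, KKT holds.

yes


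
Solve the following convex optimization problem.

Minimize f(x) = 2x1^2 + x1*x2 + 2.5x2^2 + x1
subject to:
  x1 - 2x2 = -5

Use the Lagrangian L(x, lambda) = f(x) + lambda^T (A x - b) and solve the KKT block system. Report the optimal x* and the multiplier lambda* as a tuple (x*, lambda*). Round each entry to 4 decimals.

Form the Lagrangian:
  L(x, lambda) = (1/2) x^T Q x + c^T x + lambda^T (A x - b)
Stationarity (grad_x L = 0): Q x + c + A^T lambda = 0.
Primal feasibility: A x = b.

This gives the KKT block system:
  [ Q   A^T ] [ x     ]   [-c ]
  [ A    0  ] [ lambda ] = [ b ]

Solving the linear system:
  x*      = (-1.56, 1.72)
  lambda* = (3.52)
  f(x*)   = 8.02

x* = (-1.56, 1.72), lambda* = (3.52)


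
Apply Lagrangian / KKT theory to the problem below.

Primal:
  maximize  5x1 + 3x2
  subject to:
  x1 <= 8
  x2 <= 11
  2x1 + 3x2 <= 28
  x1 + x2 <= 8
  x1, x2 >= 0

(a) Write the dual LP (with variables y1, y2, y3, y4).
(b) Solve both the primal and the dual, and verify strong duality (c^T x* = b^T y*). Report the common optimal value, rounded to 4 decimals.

The standard primal-dual pair for 'max c^T x s.t. A x <= b, x >= 0' is:
  Dual:  min b^T y  s.t.  A^T y >= c,  y >= 0.

So the dual LP is:
  minimize  8y1 + 11y2 + 28y3 + 8y4
  subject to:
    y1 + 2y3 + y4 >= 5
    y2 + 3y3 + y4 >= 3
    y1, y2, y3, y4 >= 0

Solving the primal: x* = (8, 0).
  primal value c^T x* = 40.
Solving the dual: y* = (2, 0, 0, 3).
  dual value b^T y* = 40.
Strong duality: c^T x* = b^T y*. Confirmed.

40


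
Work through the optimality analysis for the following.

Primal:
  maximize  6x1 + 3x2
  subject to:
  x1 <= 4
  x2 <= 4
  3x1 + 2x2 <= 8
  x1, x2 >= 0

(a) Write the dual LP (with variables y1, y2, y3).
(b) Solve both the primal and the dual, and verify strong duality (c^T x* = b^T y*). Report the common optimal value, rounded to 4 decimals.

The standard primal-dual pair for 'max c^T x s.t. A x <= b, x >= 0' is:
  Dual:  min b^T y  s.t.  A^T y >= c,  y >= 0.

So the dual LP is:
  minimize  4y1 + 4y2 + 8y3
  subject to:
    y1 + 3y3 >= 6
    y2 + 2y3 >= 3
    y1, y2, y3 >= 0

Solving the primal: x* = (2.6667, 0).
  primal value c^T x* = 16.
Solving the dual: y* = (0, 0, 2).
  dual value b^T y* = 16.
Strong duality: c^T x* = b^T y*. Confirmed.

16


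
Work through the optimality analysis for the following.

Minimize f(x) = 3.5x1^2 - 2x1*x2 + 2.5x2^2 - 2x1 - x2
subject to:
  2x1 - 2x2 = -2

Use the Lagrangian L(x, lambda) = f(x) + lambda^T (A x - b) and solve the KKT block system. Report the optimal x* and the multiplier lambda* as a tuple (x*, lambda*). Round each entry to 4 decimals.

Form the Lagrangian:
  L(x, lambda) = (1/2) x^T Q x + c^T x + lambda^T (A x - b)
Stationarity (grad_x L = 0): Q x + c + A^T lambda = 0.
Primal feasibility: A x = b.

This gives the KKT block system:
  [ Q   A^T ] [ x     ]   [-c ]
  [ A    0  ] [ lambda ] = [ b ]

Solving the linear system:
  x*      = (0, 1)
  lambda* = (2)
  f(x*)   = 1.5

x* = (0, 1), lambda* = (2)


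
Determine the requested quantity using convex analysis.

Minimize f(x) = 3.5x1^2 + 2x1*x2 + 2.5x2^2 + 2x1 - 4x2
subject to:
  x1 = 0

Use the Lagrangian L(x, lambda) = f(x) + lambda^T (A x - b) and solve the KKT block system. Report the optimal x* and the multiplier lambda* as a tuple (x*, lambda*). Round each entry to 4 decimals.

Form the Lagrangian:
  L(x, lambda) = (1/2) x^T Q x + c^T x + lambda^T (A x - b)
Stationarity (grad_x L = 0): Q x + c + A^T lambda = 0.
Primal feasibility: A x = b.

This gives the KKT block system:
  [ Q   A^T ] [ x     ]   [-c ]
  [ A    0  ] [ lambda ] = [ b ]

Solving the linear system:
  x*      = (0, 0.8)
  lambda* = (-3.6)
  f(x*)   = -1.6

x* = (0, 0.8), lambda* = (-3.6)


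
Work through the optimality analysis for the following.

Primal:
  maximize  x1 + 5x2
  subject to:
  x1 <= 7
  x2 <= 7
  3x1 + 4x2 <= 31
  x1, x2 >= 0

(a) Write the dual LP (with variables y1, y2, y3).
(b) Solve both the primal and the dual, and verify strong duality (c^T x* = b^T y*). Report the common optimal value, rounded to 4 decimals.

The standard primal-dual pair for 'max c^T x s.t. A x <= b, x >= 0' is:
  Dual:  min b^T y  s.t.  A^T y >= c,  y >= 0.

So the dual LP is:
  minimize  7y1 + 7y2 + 31y3
  subject to:
    y1 + 3y3 >= 1
    y2 + 4y3 >= 5
    y1, y2, y3 >= 0

Solving the primal: x* = (1, 7).
  primal value c^T x* = 36.
Solving the dual: y* = (0, 3.6667, 0.3333).
  dual value b^T y* = 36.
Strong duality: c^T x* = b^T y*. Confirmed.

36
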